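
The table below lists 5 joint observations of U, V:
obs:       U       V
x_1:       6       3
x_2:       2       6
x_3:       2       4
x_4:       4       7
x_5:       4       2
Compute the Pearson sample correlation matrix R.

Step 1 — column means:
  mean(U) = (6 + 2 + 2 + 4 + 4) / 5 = 18/5 = 3.6
  mean(V) = (3 + 6 + 4 + 7 + 2) / 5 = 22/5 = 4.4

Step 2 — sample variances and covariances s[i,j] = (1/(n-1)) · Σ_k (x_{k,i} - mean_i) · (x_{k,j} - mean_j), with n-1 = 4:
  s[U,U] = ((2.4)·(2.4) + (-1.6)·(-1.6) + (-1.6)·(-1.6) + (0.4)·(0.4) + (0.4)·(0.4)) / 4 = 11.2/4 = 2.8
  s[U,V] = ((2.4)·(-1.4) + (-1.6)·(1.6) + (-1.6)·(-0.4) + (0.4)·(2.6) + (0.4)·(-2.4)) / 4 = -5.2/4 = -1.3
  s[V,V] = ((-1.4)·(-1.4) + (1.6)·(1.6) + (-0.4)·(-0.4) + (2.6)·(2.6) + (-2.4)·(-2.4)) / 4 = 17.2/4 = 4.3
  Sample standard deviations s_i = √(s[i,i]):
  s(U) = √(2.8) = 1.6733
  s(V) = √(4.3) = 2.0736

Step 3 — r_{ij} = s_{ij} / (s_i · s_j):
  r[U,U] = 1 (diagonal).
  r[U,V] = -1.3 / (1.6733 · 2.0736) = -1.3 / 3.4699 = -0.3747
  r[V,V] = 1 (diagonal).

R is symmetric with unit diagonal. Assembling:

R = [[1, -0.3747],
 [-0.3747, 1]]


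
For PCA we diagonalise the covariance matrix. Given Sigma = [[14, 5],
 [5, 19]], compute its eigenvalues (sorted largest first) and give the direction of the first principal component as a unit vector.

Step 1 — characteristic polynomial of 2×2 Sigma:
  det(Sigma - λI) = λ² - trace · λ + det = 0.
  trace = 14 + 19 = 33, det = 14·19 - (5)² = 241.
Step 2 — discriminant:
  Δ = trace² - 4·det = 1089 - 964 = 125.
Step 3 — eigenvalues:
  λ = (trace ± √Δ)/2 = (33 ± 11.1803)/2,
  λ_1 = 22.0902,  λ_2 = 10.9098.

Step 4 — unit eigenvector for λ_1: solve (Sigma - λ_1 I)v = 0. First row:
  (14 - 22.0902)·v_x + (5)·v_y = 0, i.e. (-8.0902)·v_x + (5)·v_y = 0,
  so v ∝ (b, λ_1 - a) = (5, 8.0902) = u.
  ||u|| = √((5)² + (8.0902)²) = √(90.4508) ≈ 9.5106,
  v_1 = u/||u|| ≈ (0.5257, 0.8507) (||v_1|| = 1).

λ_1 = 22.0902,  λ_2 = 10.9098;  v_1 ≈ (0.5257, 0.8507)


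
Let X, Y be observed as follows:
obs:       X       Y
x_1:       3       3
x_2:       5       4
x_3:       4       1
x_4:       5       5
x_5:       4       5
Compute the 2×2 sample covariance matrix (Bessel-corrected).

Step 1 — column means:
  mean(X) = (3 + 5 + 4 + 5 + 4) / 5 = 21/5 = 4.2
  mean(Y) = (3 + 4 + 1 + 5 + 5) / 5 = 18/5 = 3.6

Step 2 — sample covariance S[i,j] = (1/(n-1)) · Σ_k (x_{k,i} - mean_i) · (x_{k,j} - mean_j), with n-1 = 4.
  S[X,X] = ((-1.2)·(-1.2) + (0.8)·(0.8) + (-0.2)·(-0.2) + (0.8)·(0.8) + (-0.2)·(-0.2)) / 4 = 2.8/4 = 0.7
  S[X,Y] = ((-1.2)·(-0.6) + (0.8)·(0.4) + (-0.2)·(-2.6) + (0.8)·(1.4) + (-0.2)·(1.4)) / 4 = 2.4/4 = 0.6
  S[Y,Y] = ((-0.6)·(-0.6) + (0.4)·(0.4) + (-2.6)·(-2.6) + (1.4)·(1.4) + (1.4)·(1.4)) / 4 = 11.2/4 = 2.8

S is symmetric (S[j,i] = S[i,j]). Assembling:

S = [[0.7, 0.6],
 [0.6, 2.8]]


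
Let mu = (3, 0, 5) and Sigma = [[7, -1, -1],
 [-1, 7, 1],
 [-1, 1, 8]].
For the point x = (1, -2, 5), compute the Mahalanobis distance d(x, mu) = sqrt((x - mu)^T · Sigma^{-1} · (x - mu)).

Step 1 — centre the observation: (x - mu) = (-2, -2, 0).

Step 2 — invert Sigma (cofactor / det for 3×3, or solve directly):
  Sigma^{-1} = [[0.1478, 0.0188, 0.0161],
 [0.0188, 0.1478, -0.0161],
 [0.0161, -0.0161, 0.129]].

Step 3 — form the quadratic (x - mu)^T · Sigma^{-1} · (x - mu):
  Sigma^{-1} · (x - mu) = (-0.3333, -0.3333, 0).
  (x - mu)^T · [Sigma^{-1} · (x - mu)] = (-2)·(-0.3333) + (-2)·(-0.3333) + (0)·(0) = 1.3333.

Step 4 — take square root: d = √(1.3333) ≈ 1.1547.

d(x, mu) = √(1.3333) ≈ 1.1547


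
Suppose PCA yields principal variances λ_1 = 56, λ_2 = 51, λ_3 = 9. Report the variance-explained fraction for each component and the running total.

Step 1 — total variance = trace(Sigma) = Σ λ_i = 56 + 51 + 9 = 116.

Step 2 — fraction explained by component i = λ_i / Σ λ:
  PC1: 56/116 = 0.4828
  PC2: 51/116 = 0.4397
  PC3: 9/116 = 0.0776

Step 3 — cumulative fraction after k components = (λ_1 + ... + λ_k) / Σ λ:
  k = 1: 56/116 = 0.4828
  k = 2: (56 + 51)/116 = 107/116 = 0.9224
  k = 3: (56 + 51 + 9)/116 = 116/116 = 1

Summary (fraction, with percent):

explained: PC1 0.4828 (48.28%), PC2 0.4397 (43.97%), PC3 0.0776 (7.76%);  cumulative: 0.4828, 0.9224, 1


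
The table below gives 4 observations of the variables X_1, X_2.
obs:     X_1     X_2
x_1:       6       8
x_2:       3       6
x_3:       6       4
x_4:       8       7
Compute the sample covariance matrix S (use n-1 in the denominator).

Step 1 — column means:
  mean(X_1) = (6 + 3 + 6 + 8) / 4 = 23/4 = 5.75
  mean(X_2) = (8 + 6 + 4 + 7) / 4 = 25/4 = 6.25

Step 2 — sample covariance S[i,j] = (1/(n-1)) · Σ_k (x_{k,i} - mean_i) · (x_{k,j} - mean_j), with n-1 = 3.
  S[X_1,X_1] = ((0.25)·(0.25) + (-2.75)·(-2.75) + (0.25)·(0.25) + (2.25)·(2.25)) / 3 = 12.75/3 = 4.25
  S[X_1,X_2] = ((0.25)·(1.75) + (-2.75)·(-0.25) + (0.25)·(-2.25) + (2.25)·(0.75)) / 3 = 2.25/3 = 0.75
  S[X_2,X_2] = ((1.75)·(1.75) + (-0.25)·(-0.25) + (-2.25)·(-2.25) + (0.75)·(0.75)) / 3 = 8.75/3 = 2.9167

S is symmetric (S[j,i] = S[i,j]). Assembling:

S = [[4.25, 0.75],
 [0.75, 2.9167]]


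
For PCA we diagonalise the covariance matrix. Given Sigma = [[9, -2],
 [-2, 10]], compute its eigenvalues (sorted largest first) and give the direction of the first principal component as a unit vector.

Step 1 — characteristic polynomial of 2×2 Sigma:
  det(Sigma - λI) = λ² - trace · λ + det = 0.
  trace = 9 + 10 = 19, det = 9·10 - (-2)² = 86.
Step 2 — discriminant:
  Δ = trace² - 4·det = 361 - 344 = 17.
Step 3 — eigenvalues:
  λ = (trace ± √Δ)/2 = (19 ± 4.1231)/2,
  λ_1 = 11.5616,  λ_2 = 7.4384.

Step 4 — unit eigenvector for λ_1: solve (Sigma - λ_1 I)v = 0. First row:
  (9 - 11.5616)·v_x + (-2)·v_y = 0, i.e. (-2.5616)·v_x + (-2)·v_y = 0,
  so v ∝ (b, λ_1 - a) = (-2, 2.5616); multiply by -1 so the first entry is positive: u = (2, -2.5616).
  ||u|| = √((2)² + (-2.5616)²) = √(10.5616) ≈ 3.2499,
  v_1 = u/||u|| ≈ (0.6154, -0.7882) (||v_1|| = 1).

λ_1 = 11.5616,  λ_2 = 7.4384;  v_1 ≈ (0.6154, -0.7882)


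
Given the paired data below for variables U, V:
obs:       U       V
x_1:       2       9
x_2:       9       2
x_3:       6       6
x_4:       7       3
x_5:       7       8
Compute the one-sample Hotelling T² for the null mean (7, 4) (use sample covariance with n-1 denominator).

Step 1 — sample mean vector:
  mean(U) = (2 + 9 + 6 + 7 + 7) / 5 = 31/5 = 6.2
  mean(V) = (9 + 2 + 6 + 3 + 8) / 5 = 28/5 = 5.6
  x̄ = (6.2, 5.6),  deviation x̄ - mu_0 = (6.2, 5.6) - (7, 4) = (-0.8, 1.6).

Step 2 — sample covariance matrix, S[i,j] = (1/(n-1)) · Σ_k (x_{k,i} - mean_i) · (x_{k,j} - mean_j), divisor n-1 = 4:
  S[U,U] = ((-4.2)·(-4.2) + (2.8)·(2.8) + (-0.2)·(-0.2) + (0.8)·(0.8) + (0.8)·(0.8)) / 4 = 26.8/4 = 6.7
  S[U,V] = ((-4.2)·(3.4) + (2.8)·(-3.6) + (-0.2)·(0.4) + (0.8)·(-2.6) + (0.8)·(2.4)) / 4 = -24.6/4 = -6.15
  S[V,V] = ((3.4)·(3.4) + (-3.6)·(-3.6) + (0.4)·(0.4) + (-2.6)·(-2.6) + (2.4)·(2.4)) / 4 = 37.2/4 = 9.3
  S = [[6.7, -6.15],
 [-6.15, 9.3]].

Step 3 — invert S. det(S) = 6.7·9.3 - (-6.15)² = 24.4875.
  S^{-1} = (1/det) · [[d, -b], [-b, a]] = [[0.3798, 0.2511],
 [0.2511, 0.2736]].

Step 4 — quadratic form (x̄ - mu_0)^T · S^{-1} · (x̄ - mu_0):
  S^{-1} · (x̄ - mu_0) = (0.098, 0.2369),
  (x̄ - mu_0)^T · [...] = (-0.8)·(0.098) + (1.6)·(0.2369) = 0.3006.

Step 5 — scale by n: T² = 5 · 0.3006 = 1.5028.

T² ≈ 1.5028


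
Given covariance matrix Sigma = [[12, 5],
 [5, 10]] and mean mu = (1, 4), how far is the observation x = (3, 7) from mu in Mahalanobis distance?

Step 1 — centre the observation: (x - mu) = (2, 3).

Step 2 — invert Sigma. det(Sigma) = 12·10 - (5)² = 95.
  Sigma^{-1} = (1/det) · [[d, -b], [-b, a]] = [[0.1053, -0.0526],
 [-0.0526, 0.1263]].

Step 3 — form the quadratic (x - mu)^T · Sigma^{-1} · (x - mu):
  Sigma^{-1} · (x - mu) = (0.0526, 0.2737).
  (x - mu)^T · [Sigma^{-1} · (x - mu)] = (2)·(0.0526) + (3)·(0.2737) = 0.9263.

Step 4 — take square root: d = √(0.9263) ≈ 0.9625.

d(x, mu) = √(0.9263) ≈ 0.9625


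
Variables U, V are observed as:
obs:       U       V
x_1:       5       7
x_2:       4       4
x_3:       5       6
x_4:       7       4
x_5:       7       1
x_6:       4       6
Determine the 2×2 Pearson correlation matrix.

Step 1 — column means:
  mean(U) = (5 + 4 + 5 + 7 + 7 + 4) / 6 = 32/6 = 5.3333
  mean(V) = (7 + 4 + 6 + 4 + 1 + 6) / 6 = 28/6 = 4.6667

Step 2 — sample variances and covariances s[i,j] = (1/(n-1)) · Σ_k (x_{k,i} - mean_i) · (x_{k,j} - mean_j), with n-1 = 5:
  s[U,U] = ((-0.3333)·(-0.3333) + (-1.3333)·(-1.3333) + (-0.3333)·(-0.3333) + (1.6667)·(1.6667) + (1.6667)·(1.6667) + (-1.3333)·(-1.3333)) / 5 = 9.3333/5 = 1.8667
  s[U,V] = ((-0.3333)·(2.3333) + (-1.3333)·(-0.6667) + (-0.3333)·(1.3333) + (1.6667)·(-0.6667) + (1.6667)·(-3.6667) + (-1.3333)·(1.3333)) / 5 = -9.3333/5 = -1.8667
  s[V,V] = ((2.3333)·(2.3333) + (-0.6667)·(-0.6667) + (1.3333)·(1.3333) + (-0.6667)·(-0.6667) + (-3.6667)·(-3.6667) + (1.3333)·(1.3333)) / 5 = 23.3333/5 = 4.6667
  Sample standard deviations s_i = √(s[i,i]):
  s(U) = √(1.8667) = 1.3663
  s(V) = √(4.6667) = 2.1602

Step 3 — r_{ij} = s_{ij} / (s_i · s_j):
  r[U,U] = 1 (diagonal).
  r[U,V] = -1.8667 / (1.3663 · 2.1602) = -1.8667 / 2.9515 = -0.6325
  r[V,V] = 1 (diagonal).

R is symmetric with unit diagonal. Assembling:

R = [[1, -0.6325],
 [-0.6325, 1]]


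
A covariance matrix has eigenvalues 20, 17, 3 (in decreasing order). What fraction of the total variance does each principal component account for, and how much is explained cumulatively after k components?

Step 1 — total variance = trace(Sigma) = Σ λ_i = 20 + 17 + 3 = 40.

Step 2 — fraction explained by component i = λ_i / Σ λ:
  PC1: 20/40 = 0.5
  PC2: 17/40 = 0.425
  PC3: 3/40 = 0.075

Step 3 — cumulative fraction after k components = (λ_1 + ... + λ_k) / Σ λ:
  k = 1: 20/40 = 0.5
  k = 2: (20 + 17)/40 = 37/40 = 0.925
  k = 3: (20 + 17 + 3)/40 = 40/40 = 1

Summary (fraction, with percent):

explained: PC1 0.5 (50%), PC2 0.425 (42.5%), PC3 0.075 (7.5%);  cumulative: 0.5, 0.925, 1


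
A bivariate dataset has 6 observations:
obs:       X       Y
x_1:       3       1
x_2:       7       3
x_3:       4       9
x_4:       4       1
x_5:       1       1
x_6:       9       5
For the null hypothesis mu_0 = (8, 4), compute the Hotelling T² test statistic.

Step 1 — sample mean vector:
  mean(X) = (3 + 7 + 4 + 4 + 1 + 9) / 6 = 28/6 = 4.6667
  mean(Y) = (1 + 3 + 9 + 1 + 1 + 5) / 6 = 20/6 = 3.3333
  x̄ = (4.6667, 3.3333),  deviation x̄ - mu_0 = (4.6667, 3.3333) - (8, 4) = (-3.3333, -0.6667).

Step 2 — sample covariance matrix, S[i,j] = (1/(n-1)) · Σ_k (x_{k,i} - mean_i) · (x_{k,j} - mean_j), divisor n-1 = 5:
  S[X,X] = ((-1.6667)·(-1.6667) + (2.3333)·(2.3333) + (-0.6667)·(-0.6667) + (-0.6667)·(-0.6667) + (-3.6667)·(-3.6667) + (4.3333)·(4.3333)) / 5 = 41.3333/5 = 8.2667
  S[X,Y] = ((-1.6667)·(-2.3333) + (2.3333)·(-0.3333) + (-0.6667)·(5.6667) + (-0.6667)·(-2.3333) + (-3.6667)·(-2.3333) + (4.3333)·(1.6667)) / 5 = 16.6667/5 = 3.3333
  S[Y,Y] = ((-2.3333)·(-2.3333) + (-0.3333)·(-0.3333) + (5.6667)·(5.6667) + (-2.3333)·(-2.3333) + (-2.3333)·(-2.3333) + (1.6667)·(1.6667)) / 5 = 51.3333/5 = 10.2667
  S = [[8.2667, 3.3333],
 [3.3333, 10.2667]].

Step 3 — invert S. det(S) = 8.2667·10.2667 - (3.3333)² = 73.76.
  S^{-1} = (1/det) · [[d, -b], [-b, a]] = [[0.1392, -0.0452],
 [-0.0452, 0.1121]].

Step 4 — quadratic form (x̄ - mu_0)^T · S^{-1} · (x̄ - mu_0):
  S^{-1} · (x̄ - mu_0) = (-0.4338, 0.0759),
  (x̄ - mu_0)^T · [...] = (-3.3333)·(-0.4338) + (-0.6667)·(0.0759) = 1.3955.

Step 5 — scale by n: T² = 6 · 1.3955 = 8.3731.

T² ≈ 8.3731


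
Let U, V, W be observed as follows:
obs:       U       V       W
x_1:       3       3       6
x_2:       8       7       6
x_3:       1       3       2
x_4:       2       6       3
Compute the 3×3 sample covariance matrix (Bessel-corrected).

Step 1 — column means:
  mean(U) = (3 + 8 + 1 + 2) / 4 = 14/4 = 3.5
  mean(V) = (3 + 7 + 3 + 6) / 4 = 19/4 = 4.75
  mean(W) = (6 + 6 + 2 + 3) / 4 = 17/4 = 4.25

Step 2 — sample covariance S[i,j] = (1/(n-1)) · Σ_k (x_{k,i} - mean_i) · (x_{k,j} - mean_j), with n-1 = 3.
  S[U,U] = ((-0.5)·(-0.5) + (4.5)·(4.5) + (-2.5)·(-2.5) + (-1.5)·(-1.5)) / 3 = 29/3 = 9.6667
  S[U,V] = ((-0.5)·(-1.75) + (4.5)·(2.25) + (-2.5)·(-1.75) + (-1.5)·(1.25)) / 3 = 13.5/3 = 4.5
  S[U,W] = ((-0.5)·(1.75) + (4.5)·(1.75) + (-2.5)·(-2.25) + (-1.5)·(-1.25)) / 3 = 14.5/3 = 4.8333
  S[V,V] = ((-1.75)·(-1.75) + (2.25)·(2.25) + (-1.75)·(-1.75) + (1.25)·(1.25)) / 3 = 12.75/3 = 4.25
  S[V,W] = ((-1.75)·(1.75) + (2.25)·(1.75) + (-1.75)·(-2.25) + (1.25)·(-1.25)) / 3 = 3.25/3 = 1.0833
  S[W,W] = ((1.75)·(1.75) + (1.75)·(1.75) + (-2.25)·(-2.25) + (-1.25)·(-1.25)) / 3 = 12.75/3 = 4.25

S is symmetric (S[j,i] = S[i,j]). Assembling:

S = [[9.6667, 4.5, 4.8333],
 [4.5, 4.25, 1.0833],
 [4.8333, 1.0833, 4.25]]


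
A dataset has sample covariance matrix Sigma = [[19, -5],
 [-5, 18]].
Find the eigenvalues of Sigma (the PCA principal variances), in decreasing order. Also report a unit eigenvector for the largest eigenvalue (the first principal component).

Step 1 — characteristic polynomial of 2×2 Sigma:
  det(Sigma - λI) = λ² - trace · λ + det = 0.
  trace = 19 + 18 = 37, det = 19·18 - (-5)² = 317.
Step 2 — discriminant:
  Δ = trace² - 4·det = 1369 - 1268 = 101.
Step 3 — eigenvalues:
  λ = (trace ± √Δ)/2 = (37 ± 10.0499)/2,
  λ_1 = 23.5249,  λ_2 = 13.4751.

Step 4 — unit eigenvector for λ_1: solve (Sigma - λ_1 I)v = 0. First row:
  (19 - 23.5249)·v_x + (-5)·v_y = 0, i.e. (-4.5249)·v_x + (-5)·v_y = 0,
  so v ∝ (b, λ_1 - a) = (-5, 4.5249); multiply by -1 so the first entry is positive: u = (5, -4.5249).
  ||u|| = √((5)² + (-4.5249)²) = √(45.4751) ≈ 6.7435,
  v_1 = u/||u|| ≈ (0.7415, -0.671) (||v_1|| = 1).

λ_1 = 23.5249,  λ_2 = 13.4751;  v_1 ≈ (0.7415, -0.671)


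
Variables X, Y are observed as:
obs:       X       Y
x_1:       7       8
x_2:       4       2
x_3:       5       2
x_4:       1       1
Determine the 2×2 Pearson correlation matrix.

Step 1 — column means:
  mean(X) = (7 + 4 + 5 + 1) / 4 = 17/4 = 4.25
  mean(Y) = (8 + 2 + 2 + 1) / 4 = 13/4 = 3.25

Step 2 — sample variances and covariances s[i,j] = (1/(n-1)) · Σ_k (x_{k,i} - mean_i) · (x_{k,j} - mean_j), with n-1 = 3:
  s[X,X] = ((2.75)·(2.75) + (-0.25)·(-0.25) + (0.75)·(0.75) + (-3.25)·(-3.25)) / 3 = 18.75/3 = 6.25
  s[X,Y] = ((2.75)·(4.75) + (-0.25)·(-1.25) + (0.75)·(-1.25) + (-3.25)·(-2.25)) / 3 = 19.75/3 = 6.5833
  s[Y,Y] = ((4.75)·(4.75) + (-1.25)·(-1.25) + (-1.25)·(-1.25) + (-2.25)·(-2.25)) / 3 = 30.75/3 = 10.25
  Sample standard deviations s_i = √(s[i,i]):
  s(X) = √(6.25) = 2.5
  s(Y) = √(10.25) = 3.2016

Step 3 — r_{ij} = s_{ij} / (s_i · s_j):
  r[X,X] = 1 (diagonal).
  r[X,Y] = 6.5833 / (2.5 · 3.2016) = 6.5833 / 8.0039 = 0.8225
  r[Y,Y] = 1 (diagonal).

R is symmetric with unit diagonal. Assembling:

R = [[1, 0.8225],
 [0.8225, 1]]


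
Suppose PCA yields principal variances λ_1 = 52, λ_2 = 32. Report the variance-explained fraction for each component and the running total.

Step 1 — total variance = trace(Sigma) = Σ λ_i = 52 + 32 = 84.

Step 2 — fraction explained by component i = λ_i / Σ λ:
  PC1: 52/84 = 0.619
  PC2: 32/84 = 0.381

Step 3 — cumulative fraction after k components = (λ_1 + ... + λ_k) / Σ λ:
  k = 1: 52/84 = 0.619
  k = 2: (52 + 32)/84 = 84/84 = 1

Summary (fraction, with percent):

explained: PC1 0.619 (61.9%), PC2 0.381 (38.1%);  cumulative: 0.619, 1


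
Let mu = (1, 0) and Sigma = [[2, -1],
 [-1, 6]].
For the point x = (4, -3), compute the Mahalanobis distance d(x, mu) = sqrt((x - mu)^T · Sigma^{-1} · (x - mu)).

Step 1 — centre the observation: (x - mu) = (3, -3).

Step 2 — invert Sigma. det(Sigma) = 2·6 - (-1)² = 11.
  Sigma^{-1} = (1/det) · [[d, -b], [-b, a]] = [[0.5455, 0.0909],
 [0.0909, 0.1818]].

Step 3 — form the quadratic (x - mu)^T · Sigma^{-1} · (x - mu):
  Sigma^{-1} · (x - mu) = (1.3636, -0.2727).
  (x - mu)^T · [Sigma^{-1} · (x - mu)] = (3)·(1.3636) + (-3)·(-0.2727) = 4.9091.

Step 4 — take square root: d = √(4.9091) ≈ 2.2156.

d(x, mu) = √(4.9091) ≈ 2.2156


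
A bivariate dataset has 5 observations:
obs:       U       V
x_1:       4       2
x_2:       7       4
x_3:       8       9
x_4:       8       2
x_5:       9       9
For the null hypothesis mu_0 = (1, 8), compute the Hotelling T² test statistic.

Step 1 — sample mean vector:
  mean(U) = (4 + 7 + 8 + 8 + 9) / 5 = 36/5 = 7.2
  mean(V) = (2 + 4 + 9 + 2 + 9) / 5 = 26/5 = 5.2
  x̄ = (7.2, 5.2),  deviation x̄ - mu_0 = (7.2, 5.2) - (1, 8) = (6.2, -2.8).

Step 2 — sample covariance matrix, S[i,j] = (1/(n-1)) · Σ_k (x_{k,i} - mean_i) · (x_{k,j} - mean_j), divisor n-1 = 4:
  S[U,U] = ((-3.2)·(-3.2) + (-0.2)·(-0.2) + (0.8)·(0.8) + (0.8)·(0.8) + (1.8)·(1.8)) / 4 = 14.8/4 = 3.7
  S[U,V] = ((-3.2)·(-3.2) + (-0.2)·(-1.2) + (0.8)·(3.8) + (0.8)·(-3.2) + (1.8)·(3.8)) / 4 = 17.8/4 = 4.45
  S[V,V] = ((-3.2)·(-3.2) + (-1.2)·(-1.2) + (3.8)·(3.8) + (-3.2)·(-3.2) + (3.8)·(3.8)) / 4 = 50.8/4 = 12.7
  S = [[3.7, 4.45],
 [4.45, 12.7]].

Step 3 — invert S. det(S) = 3.7·12.7 - (4.45)² = 27.1875.
  S^{-1} = (1/det) · [[d, -b], [-b, a]] = [[0.4671, -0.1637],
 [-0.1637, 0.1361]].

Step 4 — quadratic form (x̄ - mu_0)^T · S^{-1} · (x̄ - mu_0):
  S^{-1} · (x̄ - mu_0) = (3.3545, -1.3959),
  (x̄ - mu_0)^T · [...] = (6.2)·(3.3545) + (-2.8)·(-1.3959) = 24.7062.

Step 5 — scale by n: T² = 5 · 24.7062 = 123.531.

T² ≈ 123.531


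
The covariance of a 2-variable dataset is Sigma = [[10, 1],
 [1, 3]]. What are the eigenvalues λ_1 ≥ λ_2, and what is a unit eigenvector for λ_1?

Step 1 — characteristic polynomial of 2×2 Sigma:
  det(Sigma - λI) = λ² - trace · λ + det = 0.
  trace = 10 + 3 = 13, det = 10·3 - (1)² = 29.
Step 2 — discriminant:
  Δ = trace² - 4·det = 169 - 116 = 53.
Step 3 — eigenvalues:
  λ = (trace ± √Δ)/2 = (13 ± 7.2801)/2,
  λ_1 = 10.1401,  λ_2 = 2.8599.

Step 4 — unit eigenvector for λ_1: solve (Sigma - λ_1 I)v = 0. First row:
  (10 - 10.1401)·v_x + (1)·v_y = 0, i.e. (-0.1401)·v_x + (1)·v_y = 0,
  so v ∝ (b, λ_1 - a) = (1, 0.1401) = u.
  ||u|| = √((1)² + (0.1401)²) = √(1.0196) ≈ 1.0098,
  v_1 = u/||u|| ≈ (0.9903, 0.1387) (||v_1|| = 1).

λ_1 = 10.1401,  λ_2 = 2.8599;  v_1 ≈ (0.9903, 0.1387)


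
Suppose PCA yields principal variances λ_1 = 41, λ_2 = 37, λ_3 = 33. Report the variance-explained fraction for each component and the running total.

Step 1 — total variance = trace(Sigma) = Σ λ_i = 41 + 37 + 33 = 111.

Step 2 — fraction explained by component i = λ_i / Σ λ:
  PC1: 41/111 = 0.3694
  PC2: 37/111 = 0.3333
  PC3: 33/111 = 0.2973

Step 3 — cumulative fraction after k components = (λ_1 + ... + λ_k) / Σ λ:
  k = 1: 41/111 = 0.3694
  k = 2: (41 + 37)/111 = 78/111 = 0.7027
  k = 3: (41 + 37 + 33)/111 = 111/111 = 1

Summary (fraction, with percent):

explained: PC1 0.3694 (36.94%), PC2 0.3333 (33.33%), PC3 0.2973 (29.73%);  cumulative: 0.3694, 0.7027, 1


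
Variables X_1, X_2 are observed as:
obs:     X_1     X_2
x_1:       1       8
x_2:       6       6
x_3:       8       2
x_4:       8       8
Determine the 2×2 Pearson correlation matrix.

Step 1 — column means:
  mean(X_1) = (1 + 6 + 8 + 8) / 4 = 23/4 = 5.75
  mean(X_2) = (8 + 6 + 2 + 8) / 4 = 24/4 = 6

Step 2 — sample variances and covariances s[i,j] = (1/(n-1)) · Σ_k (x_{k,i} - mean_i) · (x_{k,j} - mean_j), with n-1 = 3:
  s[X_1,X_1] = ((-4.75)·(-4.75) + (0.25)·(0.25) + (2.25)·(2.25) + (2.25)·(2.25)) / 3 = 32.75/3 = 10.9167
  s[X_1,X_2] = ((-4.75)·(2) + (0.25)·(0) + (2.25)·(-4) + (2.25)·(2)) / 3 = -14/3 = -4.6667
  s[X_2,X_2] = ((2)·(2) + (0)·(0) + (-4)·(-4) + (2)·(2)) / 3 = 24/3 = 8
  Sample standard deviations s_i = √(s[i,i]):
  s(X_1) = √(10.9167) = 3.304
  s(X_2) = √(8) = 2.8284

Step 3 — r_{ij} = s_{ij} / (s_i · s_j):
  r[X_1,X_1] = 1 (diagonal).
  r[X_1,X_2] = -4.6667 / (3.304 · 2.8284) = -4.6667 / 9.3452 = -0.4994
  r[X_2,X_2] = 1 (diagonal).

R is symmetric with unit diagonal. Assembling:

R = [[1, -0.4994],
 [-0.4994, 1]]


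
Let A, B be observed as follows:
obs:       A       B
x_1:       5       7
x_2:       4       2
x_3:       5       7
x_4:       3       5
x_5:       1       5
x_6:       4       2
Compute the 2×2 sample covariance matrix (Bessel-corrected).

Step 1 — column means:
  mean(A) = (5 + 4 + 5 + 3 + 1 + 4) / 6 = 22/6 = 3.6667
  mean(B) = (7 + 2 + 7 + 5 + 5 + 2) / 6 = 28/6 = 4.6667

Step 2 — sample covariance S[i,j] = (1/(n-1)) · Σ_k (x_{k,i} - mean_i) · (x_{k,j} - mean_j), with n-1 = 5.
  S[A,A] = ((1.3333)·(1.3333) + (0.3333)·(0.3333) + (1.3333)·(1.3333) + (-0.6667)·(-0.6667) + (-2.6667)·(-2.6667) + (0.3333)·(0.3333)) / 5 = 11.3333/5 = 2.2667
  S[A,B] = ((1.3333)·(2.3333) + (0.3333)·(-2.6667) + (1.3333)·(2.3333) + (-0.6667)·(0.3333) + (-2.6667)·(0.3333) + (0.3333)·(-2.6667)) / 5 = 3.3333/5 = 0.6667
  S[B,B] = ((2.3333)·(2.3333) + (-2.6667)·(-2.6667) + (2.3333)·(2.3333) + (0.3333)·(0.3333) + (0.3333)·(0.3333) + (-2.6667)·(-2.6667)) / 5 = 25.3333/5 = 5.0667

S is symmetric (S[j,i] = S[i,j]). Assembling:

S = [[2.2667, 0.6667],
 [0.6667, 5.0667]]


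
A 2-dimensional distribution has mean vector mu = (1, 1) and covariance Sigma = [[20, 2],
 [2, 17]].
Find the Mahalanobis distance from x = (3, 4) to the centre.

Step 1 — centre the observation: (x - mu) = (2, 3).

Step 2 — invert Sigma. det(Sigma) = 20·17 - (2)² = 336.
  Sigma^{-1} = (1/det) · [[d, -b], [-b, a]] = [[0.0506, -0.006],
 [-0.006, 0.0595]].

Step 3 — form the quadratic (x - mu)^T · Sigma^{-1} · (x - mu):
  Sigma^{-1} · (x - mu) = (0.0833, 0.1667).
  (x - mu)^T · [Sigma^{-1} · (x - mu)] = (2)·(0.0833) + (3)·(0.1667) = 0.6667.

Step 4 — take square root: d = √(0.6667) ≈ 0.8165.

d(x, mu) = √(0.6667) ≈ 0.8165


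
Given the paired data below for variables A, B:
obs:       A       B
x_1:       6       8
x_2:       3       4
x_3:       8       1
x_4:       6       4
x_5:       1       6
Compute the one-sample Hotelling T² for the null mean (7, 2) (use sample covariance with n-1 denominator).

Step 1 — sample mean vector:
  mean(A) = (6 + 3 + 8 + 6 + 1) / 5 = 24/5 = 4.8
  mean(B) = (8 + 4 + 1 + 4 + 6) / 5 = 23/5 = 4.6
  x̄ = (4.8, 4.6),  deviation x̄ - mu_0 = (4.8, 4.6) - (7, 2) = (-2.2, 2.6).

Step 2 — sample covariance matrix, S[i,j] = (1/(n-1)) · Σ_k (x_{k,i} - mean_i) · (x_{k,j} - mean_j), divisor n-1 = 4:
  S[A,A] = ((1.2)·(1.2) + (-1.8)·(-1.8) + (3.2)·(3.2) + (1.2)·(1.2) + (-3.8)·(-3.8)) / 4 = 30.8/4 = 7.7
  S[A,B] = ((1.2)·(3.4) + (-1.8)·(-0.6) + (3.2)·(-3.6) + (1.2)·(-0.6) + (-3.8)·(1.4)) / 4 = -12.4/4 = -3.1
  S[B,B] = ((3.4)·(3.4) + (-0.6)·(-0.6) + (-3.6)·(-3.6) + (-0.6)·(-0.6) + (1.4)·(1.4)) / 4 = 27.2/4 = 6.8
  S = [[7.7, -3.1],
 [-3.1, 6.8]].

Step 3 — invert S. det(S) = 7.7·6.8 - (-3.1)² = 42.75.
  S^{-1} = (1/det) · [[d, -b], [-b, a]] = [[0.1591, 0.0725],
 [0.0725, 0.1801]].

Step 4 — quadratic form (x̄ - mu_0)^T · S^{-1} · (x̄ - mu_0):
  S^{-1} · (x̄ - mu_0) = (-0.1614, 0.3088),
  (x̄ - mu_0)^T · [...] = (-2.2)·(-0.1614) + (2.6)·(0.3088) = 1.1579.

Step 5 — scale by n: T² = 5 · 1.1579 = 5.7895.

T² ≈ 5.7895


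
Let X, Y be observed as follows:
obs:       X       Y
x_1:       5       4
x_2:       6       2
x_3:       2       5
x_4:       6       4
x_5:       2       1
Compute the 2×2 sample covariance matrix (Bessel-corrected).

Step 1 — column means:
  mean(X) = (5 + 6 + 2 + 6 + 2) / 5 = 21/5 = 4.2
  mean(Y) = (4 + 2 + 5 + 4 + 1) / 5 = 16/5 = 3.2

Step 2 — sample covariance S[i,j] = (1/(n-1)) · Σ_k (x_{k,i} - mean_i) · (x_{k,j} - mean_j), with n-1 = 4.
  S[X,X] = ((0.8)·(0.8) + (1.8)·(1.8) + (-2.2)·(-2.2) + (1.8)·(1.8) + (-2.2)·(-2.2)) / 4 = 16.8/4 = 4.2
  S[X,Y] = ((0.8)·(0.8) + (1.8)·(-1.2) + (-2.2)·(1.8) + (1.8)·(0.8) + (-2.2)·(-2.2)) / 4 = 0.8/4 = 0.2
  S[Y,Y] = ((0.8)·(0.8) + (-1.2)·(-1.2) + (1.8)·(1.8) + (0.8)·(0.8) + (-2.2)·(-2.2)) / 4 = 10.8/4 = 2.7

S is symmetric (S[j,i] = S[i,j]). Assembling:

S = [[4.2, 0.2],
 [0.2, 2.7]]


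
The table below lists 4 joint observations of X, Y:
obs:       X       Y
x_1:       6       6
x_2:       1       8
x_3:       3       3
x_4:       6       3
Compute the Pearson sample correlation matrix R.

Step 1 — column means:
  mean(X) = (6 + 1 + 3 + 6) / 4 = 16/4 = 4
  mean(Y) = (6 + 8 + 3 + 3) / 4 = 20/4 = 5

Step 2 — sample variances and covariances s[i,j] = (1/(n-1)) · Σ_k (x_{k,i} - mean_i) · (x_{k,j} - mean_j), with n-1 = 3:
  s[X,X] = ((2)·(2) + (-3)·(-3) + (-1)·(-1) + (2)·(2)) / 3 = 18/3 = 6
  s[X,Y] = ((2)·(1) + (-3)·(3) + (-1)·(-2) + (2)·(-2)) / 3 = -9/3 = -3
  s[Y,Y] = ((1)·(1) + (3)·(3) + (-2)·(-2) + (-2)·(-2)) / 3 = 18/3 = 6
  Sample standard deviations s_i = √(s[i,i]):
  s(X) = √(6) = 2.4495
  s(Y) = √(6) = 2.4495

Step 3 — r_{ij} = s_{ij} / (s_i · s_j):
  r[X,X] = 1 (diagonal).
  r[X,Y] = -3 / (2.4495 · 2.4495) = -3 / 6 = -0.5
  r[Y,Y] = 1 (diagonal).

R is symmetric with unit diagonal. Assembling:

R = [[1, -0.5],
 [-0.5, 1]]


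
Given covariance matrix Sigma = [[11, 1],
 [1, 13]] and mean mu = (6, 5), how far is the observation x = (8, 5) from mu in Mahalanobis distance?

Step 1 — centre the observation: (x - mu) = (2, 0).

Step 2 — invert Sigma. det(Sigma) = 11·13 - (1)² = 142.
  Sigma^{-1} = (1/det) · [[d, -b], [-b, a]] = [[0.0915, -0.007],
 [-0.007, 0.0775]].

Step 3 — form the quadratic (x - mu)^T · Sigma^{-1} · (x - mu):
  Sigma^{-1} · (x - mu) = (0.1831, -0.0141).
  (x - mu)^T · [Sigma^{-1} · (x - mu)] = (2)·(0.1831) + (0)·(-0.0141) = 0.3662.

Step 4 — take square root: d = √(0.3662) ≈ 0.6051.

d(x, mu) = √(0.3662) ≈ 0.6051


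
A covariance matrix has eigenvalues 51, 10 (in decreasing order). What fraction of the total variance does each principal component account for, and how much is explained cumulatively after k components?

Step 1 — total variance = trace(Sigma) = Σ λ_i = 51 + 10 = 61.

Step 2 — fraction explained by component i = λ_i / Σ λ:
  PC1: 51/61 = 0.8361
  PC2: 10/61 = 0.1639

Step 3 — cumulative fraction after k components = (λ_1 + ... + λ_k) / Σ λ:
  k = 1: 51/61 = 0.8361
  k = 2: (51 + 10)/61 = 61/61 = 1

Summary (fraction, with percent):

explained: PC1 0.8361 (83.61%), PC2 0.1639 (16.39%);  cumulative: 0.8361, 1


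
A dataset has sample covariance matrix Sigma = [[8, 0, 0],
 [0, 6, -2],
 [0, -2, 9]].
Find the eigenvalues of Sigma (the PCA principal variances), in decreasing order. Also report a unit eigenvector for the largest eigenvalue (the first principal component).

Step 1 — characteristic polynomial p(λ) = det(λI - Sigma) = λ³ - tr·λ² + c_1·λ - det, where tr = trace, c_1 = sum of the principal 2×2 minors, det = det(Sigma):
  tr = 8 + 6 + 9 = 23,
  c_1 = (8·6 - (0)²) + (8·9 - (0)²) + (6·9 - (-2)²) = 48 + 72 + 50 = 170,
  det = 8·(6·9 - (-2)²) - (0)·((0)·9 - (-2)·(0)) + (0)·((0)·(-2) - 6·(0)) = 8·(50) - (0)·(0) + (0)·(0) = 400.
  So p(λ) = λ³ - 23λ² + 170λ - 400.
Step 2 — look for an integer root (rational root theorem: any rational root is an integer divisor of 400). Testing λ = 5:
  p(5) = 125 - 575 + 850 - 400 = 0  ✓
  Dividing out (λ - 5): p(λ) = (λ - 5)(λ² - 18λ + 80).
Step 3 — remaining eigenvalues from the quadratic λ² - 18λ + 80 = 0:
  Δ = 18² - 4·80 = 324 - 320 = 4,  λ = (18 ± √4)/2 = (18 ± 2)/2 = 10 or 8.
  Sorted: λ_1 = 10,  λ_2 = 8,  λ_3 = 5  (check: sum = 23 = tr ✓).

Step 4 — unit eigenvector for λ_1 = 10: v spans the null space of (Sigma - λ_1 I), whose rows are
  r_1 = (-2, 0, 0),  r_2 = (0, -4, -2),  r_3 = (0, -2, -1).
  v is orthogonal to every row, so take v ∝ r_1 × r_2 = ((0)·(-2) - (0)·(-4), (0)·(0) - (-2)·(-2), (-2)·(-4) - (0)·(0)) = (0, -4, 8).
  Rescale (divide by 4; multiply by -1 so the first nonzero entry is positive): u = (0, 1, -2).
  ||u|| = √((0)² + (1)² + (-2)²) = √(5) ≈ 2.2361,  v_1 = u/||u|| ≈ (0, 0.4472, -0.8944) (||v_1|| = 1).

λ_1 = 10,  λ_2 = 8,  λ_3 = 5;  v_1 ≈ (0, 0.4472, -0.8944)


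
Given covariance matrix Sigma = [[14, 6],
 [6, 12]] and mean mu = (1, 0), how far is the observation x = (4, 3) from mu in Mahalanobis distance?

Step 1 — centre the observation: (x - mu) = (3, 3).

Step 2 — invert Sigma. det(Sigma) = 14·12 - (6)² = 132.
  Sigma^{-1} = (1/det) · [[d, -b], [-b, a]] = [[0.0909, -0.0455],
 [-0.0455, 0.1061]].

Step 3 — form the quadratic (x - mu)^T · Sigma^{-1} · (x - mu):
  Sigma^{-1} · (x - mu) = (0.1364, 0.1818).
  (x - mu)^T · [Sigma^{-1} · (x - mu)] = (3)·(0.1364) + (3)·(0.1818) = 0.9545.

Step 4 — take square root: d = √(0.9545) ≈ 0.977.

d(x, mu) = √(0.9545) ≈ 0.977


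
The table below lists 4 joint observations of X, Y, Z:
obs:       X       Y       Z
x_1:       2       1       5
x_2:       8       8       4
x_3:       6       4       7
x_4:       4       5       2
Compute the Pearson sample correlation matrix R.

Step 1 — column means:
  mean(X) = (2 + 8 + 6 + 4) / 4 = 20/4 = 5
  mean(Y) = (1 + 8 + 4 + 5) / 4 = 18/4 = 4.5
  mean(Z) = (5 + 4 + 7 + 2) / 4 = 18/4 = 4.5

Step 2 — sample variances and covariances s[i,j] = (1/(n-1)) · Σ_k (x_{k,i} - mean_i) · (x_{k,j} - mean_j), with n-1 = 3:
  s[X,X] = ((-3)·(-3) + (3)·(3) + (1)·(1) + (-1)·(-1)) / 3 = 20/3 = 6.6667
  s[X,Y] = ((-3)·(-3.5) + (3)·(3.5) + (1)·(-0.5) + (-1)·(0.5)) / 3 = 20/3 = 6.6667
  s[X,Z] = ((-3)·(0.5) + (3)·(-0.5) + (1)·(2.5) + (-1)·(-2.5)) / 3 = 2/3 = 0.6667
  s[Y,Y] = ((-3.5)·(-3.5) + (3.5)·(3.5) + (-0.5)·(-0.5) + (0.5)·(0.5)) / 3 = 25/3 = 8.3333
  s[Y,Z] = ((-3.5)·(0.5) + (3.5)·(-0.5) + (-0.5)·(2.5) + (0.5)·(-2.5)) / 3 = -6/3 = -2
  s[Z,Z] = ((0.5)·(0.5) + (-0.5)·(-0.5) + (2.5)·(2.5) + (-2.5)·(-2.5)) / 3 = 13/3 = 4.3333
  Sample standard deviations s_i = √(s[i,i]):
  s(X) = √(6.6667) = 2.582
  s(Y) = √(8.3333) = 2.8868
  s(Z) = √(4.3333) = 2.0817

Step 3 — r_{ij} = s_{ij} / (s_i · s_j):
  r[X,X] = 1 (diagonal).
  r[X,Y] = 6.6667 / (2.582 · 2.8868) = 6.6667 / 7.4536 = 0.8944
  r[X,Z] = 0.6667 / (2.582 · 2.0817) = 0.6667 / 5.3748 = 0.124
  r[Y,Y] = 1 (diagonal).
  r[Y,Z] = -2 / (2.8868 · 2.0817) = -2 / 6.0093 = -0.3328
  r[Z,Z] = 1 (diagonal).

R is symmetric with unit diagonal. Assembling:

R = [[1, 0.8944, 0.124],
 [0.8944, 1, -0.3328],
 [0.124, -0.3328, 1]]


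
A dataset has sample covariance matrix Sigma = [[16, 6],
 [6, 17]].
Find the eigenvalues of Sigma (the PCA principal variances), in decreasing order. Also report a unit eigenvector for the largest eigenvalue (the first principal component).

Step 1 — characteristic polynomial of 2×2 Sigma:
  det(Sigma - λI) = λ² - trace · λ + det = 0.
  trace = 16 + 17 = 33, det = 16·17 - (6)² = 236.
Step 2 — discriminant:
  Δ = trace² - 4·det = 1089 - 944 = 145.
Step 3 — eigenvalues:
  λ = (trace ± √Δ)/2 = (33 ± 12.0416)/2,
  λ_1 = 22.5208,  λ_2 = 10.4792.

Step 4 — unit eigenvector for λ_1: solve (Sigma - λ_1 I)v = 0. First row:
  (16 - 22.5208)·v_x + (6)·v_y = 0, i.e. (-6.5208)·v_x + (6)·v_y = 0,
  so v ∝ (b, λ_1 - a) = (6, 6.5208) = u.
  ||u|| = √((6)² + (6.5208)²) = √(78.5208) ≈ 8.8612,
  v_1 = u/||u|| ≈ (0.6771, 0.7359) (||v_1|| = 1).

λ_1 = 22.5208,  λ_2 = 10.4792;  v_1 ≈ (0.6771, 0.7359)


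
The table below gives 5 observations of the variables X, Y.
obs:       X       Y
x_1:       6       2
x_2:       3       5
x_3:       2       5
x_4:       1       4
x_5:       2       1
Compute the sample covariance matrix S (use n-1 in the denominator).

Step 1 — column means:
  mean(X) = (6 + 3 + 2 + 1 + 2) / 5 = 14/5 = 2.8
  mean(Y) = (2 + 5 + 5 + 4 + 1) / 5 = 17/5 = 3.4

Step 2 — sample covariance S[i,j] = (1/(n-1)) · Σ_k (x_{k,i} - mean_i) · (x_{k,j} - mean_j), with n-1 = 4.
  S[X,X] = ((3.2)·(3.2) + (0.2)·(0.2) + (-0.8)·(-0.8) + (-1.8)·(-1.8) + (-0.8)·(-0.8)) / 4 = 14.8/4 = 3.7
  S[X,Y] = ((3.2)·(-1.4) + (0.2)·(1.6) + (-0.8)·(1.6) + (-1.8)·(0.6) + (-0.8)·(-2.4)) / 4 = -4.6/4 = -1.15
  S[Y,Y] = ((-1.4)·(-1.4) + (1.6)·(1.6) + (1.6)·(1.6) + (0.6)·(0.6) + (-2.4)·(-2.4)) / 4 = 13.2/4 = 3.3

S is symmetric (S[j,i] = S[i,j]). Assembling:

S = [[3.7, -1.15],
 [-1.15, 3.3]]


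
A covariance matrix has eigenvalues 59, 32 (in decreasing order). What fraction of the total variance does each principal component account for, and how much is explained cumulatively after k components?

Step 1 — total variance = trace(Sigma) = Σ λ_i = 59 + 32 = 91.

Step 2 — fraction explained by component i = λ_i / Σ λ:
  PC1: 59/91 = 0.6484
  PC2: 32/91 = 0.3516

Step 3 — cumulative fraction after k components = (λ_1 + ... + λ_k) / Σ λ:
  k = 1: 59/91 = 0.6484
  k = 2: (59 + 32)/91 = 91/91 = 1

Summary (fraction, with percent):

explained: PC1 0.6484 (64.84%), PC2 0.3516 (35.16%);  cumulative: 0.6484, 1


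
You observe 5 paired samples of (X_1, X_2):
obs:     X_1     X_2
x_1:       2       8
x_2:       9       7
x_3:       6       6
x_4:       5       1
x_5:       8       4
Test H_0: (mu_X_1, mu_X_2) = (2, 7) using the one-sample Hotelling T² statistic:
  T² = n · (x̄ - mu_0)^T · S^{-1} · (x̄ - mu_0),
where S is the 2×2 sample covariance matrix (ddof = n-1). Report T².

Step 1 — sample mean vector:
  mean(X_1) = (2 + 9 + 6 + 5 + 8) / 5 = 30/5 = 6
  mean(X_2) = (8 + 7 + 6 + 1 + 4) / 5 = 26/5 = 5.2
  x̄ = (6, 5.2),  deviation x̄ - mu_0 = (6, 5.2) - (2, 7) = (4, -1.8).

Step 2 — sample covariance matrix, S[i,j] = (1/(n-1)) · Σ_k (x_{k,i} - mean_i) · (x_{k,j} - mean_j), divisor n-1 = 4:
  S[X_1,X_1] = ((-4)·(-4) + (3)·(3) + (0)·(0) + (-1)·(-1) + (2)·(2)) / 4 = 30/4 = 7.5
  S[X_1,X_2] = ((-4)·(2.8) + (3)·(1.8) + (0)·(0.8) + (-1)·(-4.2) + (2)·(-1.2)) / 4 = -4/4 = -1
  S[X_2,X_2] = ((2.8)·(2.8) + (1.8)·(1.8) + (0.8)·(0.8) + (-4.2)·(-4.2) + (-1.2)·(-1.2)) / 4 = 30.8/4 = 7.7
  S = [[7.5, -1],
 [-1, 7.7]].

Step 3 — invert S. det(S) = 7.5·7.7 - (-1)² = 56.75.
  S^{-1} = (1/det) · [[d, -b], [-b, a]] = [[0.1357, 0.0176],
 [0.0176, 0.1322]].

Step 4 — quadratic form (x̄ - mu_0)^T · S^{-1} · (x̄ - mu_0):
  S^{-1} · (x̄ - mu_0) = (0.511, -0.1674),
  (x̄ - mu_0)^T · [...] = (4)·(0.511) + (-1.8)·(-0.1674) = 2.3454.

Step 5 — scale by n: T² = 5 · 2.3454 = 11.7269.

T² ≈ 11.7269


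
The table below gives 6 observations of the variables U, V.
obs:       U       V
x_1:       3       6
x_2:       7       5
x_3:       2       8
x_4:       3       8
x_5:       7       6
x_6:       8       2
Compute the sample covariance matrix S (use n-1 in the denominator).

Step 1 — column means:
  mean(U) = (3 + 7 + 2 + 3 + 7 + 8) / 6 = 30/6 = 5
  mean(V) = (6 + 5 + 8 + 8 + 6 + 2) / 6 = 35/6 = 5.8333

Step 2 — sample covariance S[i,j] = (1/(n-1)) · Σ_k (x_{k,i} - mean_i) · (x_{k,j} - mean_j), with n-1 = 5.
  S[U,U] = ((-2)·(-2) + (2)·(2) + (-3)·(-3) + (-2)·(-2) + (2)·(2) + (3)·(3)) / 5 = 34/5 = 6.8
  S[U,V] = ((-2)·(0.1667) + (2)·(-0.8333) + (-3)·(2.1667) + (-2)·(2.1667) + (2)·(0.1667) + (3)·(-3.8333)) / 5 = -24/5 = -4.8
  S[V,V] = ((0.1667)·(0.1667) + (-0.8333)·(-0.8333) + (2.1667)·(2.1667) + (2.1667)·(2.1667) + (0.1667)·(0.1667) + (-3.8333)·(-3.8333)) / 5 = 24.8333/5 = 4.9667

S is symmetric (S[j,i] = S[i,j]). Assembling:

S = [[6.8, -4.8],
 [-4.8, 4.9667]]


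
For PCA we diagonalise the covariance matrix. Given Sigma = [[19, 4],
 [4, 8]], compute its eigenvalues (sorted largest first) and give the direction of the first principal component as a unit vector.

Step 1 — characteristic polynomial of 2×2 Sigma:
  det(Sigma - λI) = λ² - trace · λ + det = 0.
  trace = 19 + 8 = 27, det = 19·8 - (4)² = 136.
Step 2 — discriminant:
  Δ = trace² - 4·det = 729 - 544 = 185.
Step 3 — eigenvalues:
  λ = (trace ± √Δ)/2 = (27 ± 13.6015)/2,
  λ_1 = 20.3007,  λ_2 = 6.6993.

Step 4 — unit eigenvector for λ_1: solve (Sigma - λ_1 I)v = 0. First row:
  (19 - 20.3007)·v_x + (4)·v_y = 0, i.e. (-1.3007)·v_x + (4)·v_y = 0,
  so v ∝ (b, λ_1 - a) = (4, 1.3007) = u.
  ||u|| = √((4)² + (1.3007)²) = √(17.6919) ≈ 4.2062,
  v_1 = u/||u|| ≈ (0.951, 0.3092) (||v_1|| = 1).

λ_1 = 20.3007,  λ_2 = 6.6993;  v_1 ≈ (0.951, 0.3092)


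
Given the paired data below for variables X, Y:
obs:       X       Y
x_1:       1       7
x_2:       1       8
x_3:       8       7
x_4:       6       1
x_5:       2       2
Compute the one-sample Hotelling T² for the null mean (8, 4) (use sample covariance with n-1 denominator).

Step 1 — sample mean vector:
  mean(X) = (1 + 1 + 8 + 6 + 2) / 5 = 18/5 = 3.6
  mean(Y) = (7 + 8 + 7 + 1 + 2) / 5 = 25/5 = 5
  x̄ = (3.6, 5),  deviation x̄ - mu_0 = (3.6, 5) - (8, 4) = (-4.4, 1).

Step 2 — sample covariance matrix, S[i,j] = (1/(n-1)) · Σ_k (x_{k,i} - mean_i) · (x_{k,j} - mean_j), divisor n-1 = 4:
  S[X,X] = ((-2.6)·(-2.6) + (-2.6)·(-2.6) + (4.4)·(4.4) + (2.4)·(2.4) + (-1.6)·(-1.6)) / 4 = 41.2/4 = 10.3
  S[X,Y] = ((-2.6)·(2) + (-2.6)·(3) + (4.4)·(2) + (2.4)·(-4) + (-1.6)·(-3)) / 4 = -9/4 = -2.25
  S[Y,Y] = ((2)·(2) + (3)·(3) + (2)·(2) + (-4)·(-4) + (-3)·(-3)) / 4 = 42/4 = 10.5
  S = [[10.3, -2.25],
 [-2.25, 10.5]].

Step 3 — invert S. det(S) = 10.3·10.5 - (-2.25)² = 103.0875.
  S^{-1} = (1/det) · [[d, -b], [-b, a]] = [[0.1019, 0.0218],
 [0.0218, 0.0999]].

Step 4 — quadratic form (x̄ - mu_0)^T · S^{-1} · (x̄ - mu_0):
  S^{-1} · (x̄ - mu_0) = (-0.4263, 0.0039),
  (x̄ - mu_0)^T · [...] = (-4.4)·(-0.4263) + (1)·(0.0039) = 1.8798.

Step 5 — scale by n: T² = 5 · 1.8798 = 9.3988.

T² ≈ 9.3988


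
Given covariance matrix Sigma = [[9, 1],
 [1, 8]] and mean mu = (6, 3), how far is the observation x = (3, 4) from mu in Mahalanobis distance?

Step 1 — centre the observation: (x - mu) = (-3, 1).

Step 2 — invert Sigma. det(Sigma) = 9·8 - (1)² = 71.
  Sigma^{-1} = (1/det) · [[d, -b], [-b, a]] = [[0.1127, -0.0141],
 [-0.0141, 0.1268]].

Step 3 — form the quadratic (x - mu)^T · Sigma^{-1} · (x - mu):
  Sigma^{-1} · (x - mu) = (-0.3521, 0.169).
  (x - mu)^T · [Sigma^{-1} · (x - mu)] = (-3)·(-0.3521) + (1)·(0.169) = 1.2254.

Step 4 — take square root: d = √(1.2254) ≈ 1.107.

d(x, mu) = √(1.2254) ≈ 1.107


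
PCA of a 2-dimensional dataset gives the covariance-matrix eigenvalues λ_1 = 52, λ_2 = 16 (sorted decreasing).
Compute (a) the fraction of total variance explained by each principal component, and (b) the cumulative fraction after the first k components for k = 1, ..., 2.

Step 1 — total variance = trace(Sigma) = Σ λ_i = 52 + 16 = 68.

Step 2 — fraction explained by component i = λ_i / Σ λ:
  PC1: 52/68 = 0.7647
  PC2: 16/68 = 0.2353

Step 3 — cumulative fraction after k components = (λ_1 + ... + λ_k) / Σ λ:
  k = 1: 52/68 = 0.7647
  k = 2: (52 + 16)/68 = 68/68 = 1

Summary (fraction, with percent):

explained: PC1 0.7647 (76.47%), PC2 0.2353 (23.53%);  cumulative: 0.7647, 1


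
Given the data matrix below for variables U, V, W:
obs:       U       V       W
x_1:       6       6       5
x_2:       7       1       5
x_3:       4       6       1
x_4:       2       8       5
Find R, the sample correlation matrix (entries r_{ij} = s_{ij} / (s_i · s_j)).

Step 1 — column means:
  mean(U) = (6 + 7 + 4 + 2) / 4 = 19/4 = 4.75
  mean(V) = (6 + 1 + 6 + 8) / 4 = 21/4 = 5.25
  mean(W) = (5 + 5 + 1 + 5) / 4 = 16/4 = 4

Step 2 — sample variances and covariances s[i,j] = (1/(n-1)) · Σ_k (x_{k,i} - mean_i) · (x_{k,j} - mean_j), with n-1 = 3:
  s[U,U] = ((1.25)·(1.25) + (2.25)·(2.25) + (-0.75)·(-0.75) + (-2.75)·(-2.75)) / 3 = 14.75/3 = 4.9167
  s[U,V] = ((1.25)·(0.75) + (2.25)·(-4.25) + (-0.75)·(0.75) + (-2.75)·(2.75)) / 3 = -16.75/3 = -5.5833
  s[U,W] = ((1.25)·(1) + (2.25)·(1) + (-0.75)·(-3) + (-2.75)·(1)) / 3 = 3/3 = 1
  s[V,V] = ((0.75)·(0.75) + (-4.25)·(-4.25) + (0.75)·(0.75) + (2.75)·(2.75)) / 3 = 26.75/3 = 8.9167
  s[V,W] = ((0.75)·(1) + (-4.25)·(1) + (0.75)·(-3) + (2.75)·(1)) / 3 = -3/3 = -1
  s[W,W] = ((1)·(1) + (1)·(1) + (-3)·(-3) + (1)·(1)) / 3 = 12/3 = 4
  Sample standard deviations s_i = √(s[i,i]):
  s(U) = √(4.9167) = 2.2174
  s(V) = √(8.9167) = 2.9861
  s(W) = √(4) = 2

Step 3 — r_{ij} = s_{ij} / (s_i · s_j):
  r[U,U] = 1 (diagonal).
  r[U,V] = -5.5833 / (2.2174 · 2.9861) = -5.5833 / 6.6212 = -0.8433
  r[U,W] = 1 / (2.2174 · 2) = 1 / 4.4347 = 0.2255
  r[V,V] = 1 (diagonal).
  r[V,W] = -1 / (2.9861 · 2) = -1 / 5.9722 = -0.1674
  r[W,W] = 1 (diagonal).

R is symmetric with unit diagonal. Assembling:

R = [[1, -0.8433, 0.2255],
 [-0.8433, 1, -0.1674],
 [0.2255, -0.1674, 1]]
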